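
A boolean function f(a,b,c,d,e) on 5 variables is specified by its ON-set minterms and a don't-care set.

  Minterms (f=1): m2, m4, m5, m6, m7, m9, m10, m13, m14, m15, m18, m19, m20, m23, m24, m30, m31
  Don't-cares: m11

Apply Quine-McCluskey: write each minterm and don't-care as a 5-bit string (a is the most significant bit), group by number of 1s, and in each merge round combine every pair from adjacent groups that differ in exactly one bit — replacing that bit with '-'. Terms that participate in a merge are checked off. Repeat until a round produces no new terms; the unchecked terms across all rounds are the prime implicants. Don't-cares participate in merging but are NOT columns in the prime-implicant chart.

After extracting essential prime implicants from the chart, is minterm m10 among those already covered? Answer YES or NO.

[col 0] 00010*, 00100*, 00101*, 00110*, 00111*, 01001*, 01010*, 01011*, 01101*, 01110*, 01111*, 10010*, 10011*, 10100*, 10111*, 11000, 11110*, 11111*
[col 1] -0010, -0100, -0111*, -1110*, -1111*, 0-010*, 0-101*, 0-110*, 0-111*, 00-10*, 001-0*, 001-1*, 0010-*, 0011-*, 01-01*, 01-10*, 01-11*, 010-1*, 0101-*, 011-1*, 0111-*, 1-111*, 10-11, 1001-, 1111-*
[col 2] --111, -111-, 0--10, 0-1-1, 0-11-, 001--, 01--1, 01-1-
Prime implicants: --111, -0010, -0100, -111-, 0--10, 0-1-1, 0-11-, 001--, 01--1, 01-1-, 10-11, 1001-, 11000
PI chart (minterm → PIs covering it):
  2 | -0010,0--10
  4 | -0100,001--
  5 | 0-1-1,001--
  6 | 0--10,0-11-,001--
  7 | --111,0-1-1,0-11-,001--
  9 | 01--1  (sole → essential)
  10 | 0--10,01-1-
  13 | 0-1-1,01--1
  14 | -111-,0--10,0-11-,01-1-
  15 | --111,-111-,0-1-1,0-11-,01--1,01-1-
  18 | -0010,1001-
  19 | 10-11,1001-
  20 | -0100  (sole → essential)
  23 | --111,10-11
  24 | 11000  (sole → essential)
  30 | -111-  (sole → essential)
  31 | --111,-111-
Essential prime implicants: -0100, -111-, 01--1, 11000

NO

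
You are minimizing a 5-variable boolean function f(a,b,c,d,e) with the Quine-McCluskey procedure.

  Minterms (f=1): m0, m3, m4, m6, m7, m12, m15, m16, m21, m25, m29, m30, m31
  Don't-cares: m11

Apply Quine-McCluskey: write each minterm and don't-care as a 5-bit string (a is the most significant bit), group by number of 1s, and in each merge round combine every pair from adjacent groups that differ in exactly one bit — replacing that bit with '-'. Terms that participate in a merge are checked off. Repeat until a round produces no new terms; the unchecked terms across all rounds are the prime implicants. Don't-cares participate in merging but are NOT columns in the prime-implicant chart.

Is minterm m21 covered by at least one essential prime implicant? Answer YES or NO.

YES

[col 0] 00000*, 00011*, 00100*, 00110*, 00111*, 01011*, 01100*, 01111*, 10000*, 10101*, 11001*, 11101*, 11110*, 11111*
[col 1] -0000, -1111, 0-011*, 0-100, 0-111*, 00-00, 00-11*, 001-0, 0011-, 01-11*, 1-101, 11-01, 111-1, 1111-
[col 2] 0--11
Prime implicants: -0000, -1111, 0--11, 0-100, 00-00, 001-0, 0011-, 1-101, 11-01, 111-1, 1111-
PI chart (minterm → PIs covering it):
  0 | -0000,00-00
  3 | 0--11  (sole → essential)
  4 | 0-100,00-00,001-0
  6 | 001-0,0011-
  7 | 0--11,0011-
  12 | 0-100  (sole → essential)
  15 | -1111,0--11
  16 | -0000  (sole → essential)
  21 | 1-101  (sole → essential)
  25 | 11-01  (sole → essential)
  29 | 1-101,11-01,111-1
  30 | 1111-  (sole → essential)
  31 | -1111,111-1,1111-
Essential prime implicants: -0000, 0--11, 0-100, 1-101, 11-01, 1111-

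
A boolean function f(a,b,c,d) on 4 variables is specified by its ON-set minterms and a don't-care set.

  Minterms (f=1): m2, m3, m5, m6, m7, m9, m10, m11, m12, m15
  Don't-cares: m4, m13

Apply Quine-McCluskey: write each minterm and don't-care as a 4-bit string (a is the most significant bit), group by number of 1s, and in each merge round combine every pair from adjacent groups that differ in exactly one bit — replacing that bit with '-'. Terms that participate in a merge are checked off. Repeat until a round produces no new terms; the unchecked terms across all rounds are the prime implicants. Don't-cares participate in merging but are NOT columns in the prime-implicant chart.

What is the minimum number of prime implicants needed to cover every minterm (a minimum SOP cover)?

4

size-2^0 implicants → 0010(✓)  0011(✓)  0100(✓)  0101(✓)  0110(✓)  0111(✓)  1001(✓)  1010(✓)  1011(✓)  1100(✓)  1101(✓)  1111(✓)
size-2^1 implicants → -010(✓)  -011(✓)  -100(✓)  -101(✓)  -111(✓)  0-10(✓)  0-11(✓)  001-(✓)  01-0(✓)  01-1(✓)  010-(✓)  011-(✓)  1-01(✓)  1-11(✓)  10-1(✓)  101-(✓)  11-1(✓)  110-(✓)
size-2^2 implicants → --11  -01-  -1-1  -10-  0-1-  01--  1--1
Unchecked terms (primes): --11, -01-, -1-1, -10-, 0-1-, 01--, 1--1
Minterm coverage:
  m2 ⊆ -01-,0-1-
  m3 ⊆ --11,-01-,0-1-
  m5 ⊆ -1-1,-10-,01--
  m6 ⊆ 0-1-,01--
  m7 ⊆ --11,-1-1,0-1-,01--
  m9 ⊆ 1--1 [E]
  m10 ⊆ -01- [E]
  m11 ⊆ --11,-01-,1--1
  m12 ⊆ -10- [E]
  m15 ⊆ --11,-1-1,1--1
E = {-01-, -10-, 1--1}
Petrick residual → 0-1-
Cover = b'c + bc' + a'c + ad  |cover|=4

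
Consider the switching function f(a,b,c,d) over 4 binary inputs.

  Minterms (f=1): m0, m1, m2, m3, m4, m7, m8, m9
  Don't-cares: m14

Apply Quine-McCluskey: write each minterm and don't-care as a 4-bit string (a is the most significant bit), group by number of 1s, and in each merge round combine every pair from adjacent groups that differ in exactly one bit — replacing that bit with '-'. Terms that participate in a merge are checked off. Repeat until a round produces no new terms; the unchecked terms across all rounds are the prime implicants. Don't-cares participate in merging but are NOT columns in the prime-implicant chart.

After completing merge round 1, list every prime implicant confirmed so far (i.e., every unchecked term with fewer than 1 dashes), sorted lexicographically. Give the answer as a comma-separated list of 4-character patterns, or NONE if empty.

1110

Round 0: 0000✓ 0001✓ 0010✓ 0011✓ 0100✓ 0111✓ 1000✓ 1001✓ 1110
Round 1: -000✓ -001✓ 0-00 0-11 00-0✓ 00-1✓ 000-✓ 001-✓ 100-✓
Round 2: -00- 00--
PIs = {-00-, 0-00, 0-11, 00--, 1110}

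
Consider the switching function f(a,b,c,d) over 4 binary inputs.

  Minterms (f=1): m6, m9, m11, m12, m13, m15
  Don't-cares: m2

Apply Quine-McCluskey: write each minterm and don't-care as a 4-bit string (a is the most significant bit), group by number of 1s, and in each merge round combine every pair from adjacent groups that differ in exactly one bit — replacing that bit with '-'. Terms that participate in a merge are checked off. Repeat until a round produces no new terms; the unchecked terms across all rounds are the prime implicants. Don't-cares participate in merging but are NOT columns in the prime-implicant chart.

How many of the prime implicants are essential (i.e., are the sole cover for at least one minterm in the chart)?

size-2^0 implicants → 0010(✓)  0110(✓)  1001(✓)  1011(✓)  1100(✓)  1101(✓)  1111(✓)
size-2^1 implicants → 0-10  1-01(✓)  1-11(✓)  10-1(✓)  11-1(✓)  110-
size-2^2 implicants → 1--1
Unchecked terms (primes): 0-10, 1--1, 110-
Minterm coverage:
  m6 ⊆ 0-10 [E]
  m9 ⊆ 1--1 [E]
  m11 ⊆ 1--1 [E]
  m12 ⊆ 110- [E]
  m13 ⊆ 1--1,110-
  m15 ⊆ 1--1 [E]
E = {0-10, 1--1, 110-}

3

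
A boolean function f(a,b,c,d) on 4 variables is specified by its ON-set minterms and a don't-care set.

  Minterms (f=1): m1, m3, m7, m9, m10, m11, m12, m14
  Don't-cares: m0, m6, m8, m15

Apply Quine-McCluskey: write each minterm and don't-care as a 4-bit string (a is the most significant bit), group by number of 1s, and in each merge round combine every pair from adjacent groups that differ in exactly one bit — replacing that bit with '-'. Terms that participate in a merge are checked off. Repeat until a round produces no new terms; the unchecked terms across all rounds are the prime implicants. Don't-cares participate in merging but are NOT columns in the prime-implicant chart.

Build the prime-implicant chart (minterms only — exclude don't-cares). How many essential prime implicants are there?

1

[col 0] 0000*, 0001*, 0011*, 0110*, 0111*, 1000*, 1001*, 1010*, 1011*, 1100*, 1110*, 1111*
[col 1] -000*, -001*, -011*, -110*, -111*, 0-11*, 00-1*, 000-*, 011-*, 1-00*, 1-10*, 1-11*, 10-0*, 10-1*, 100-*, 101-*, 11-0*, 111-*
[col 2] --11, -0-1, -00-, -11-, 1--0, 1-1-, 10--
Prime implicants: --11, -0-1, -00-, -11-, 1--0, 1-1-, 10--
PI chart (minterm → PIs covering it):
  1 | -0-1,-00-
  3 | --11,-0-1
  7 | --11,-11-
  9 | -0-1,-00-,10--
  10 | 1--0,1-1-,10--
  11 | --11,-0-1,1-1-,10--
  12 | 1--0  (sole → essential)
  14 | -11-,1--0,1-1-
Essential prime implicants: 1--0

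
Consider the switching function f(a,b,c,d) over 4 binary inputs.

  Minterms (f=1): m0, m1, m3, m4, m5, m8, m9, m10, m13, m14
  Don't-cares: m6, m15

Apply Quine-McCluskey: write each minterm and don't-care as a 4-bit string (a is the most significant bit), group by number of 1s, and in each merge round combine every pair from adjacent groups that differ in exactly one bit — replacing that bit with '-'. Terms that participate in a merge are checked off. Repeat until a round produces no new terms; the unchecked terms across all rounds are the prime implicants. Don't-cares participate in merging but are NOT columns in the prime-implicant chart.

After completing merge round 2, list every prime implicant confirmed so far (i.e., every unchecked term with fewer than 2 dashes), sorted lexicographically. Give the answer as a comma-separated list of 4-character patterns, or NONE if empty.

[col 0] 0000*, 0001*, 0011*, 0100*, 0101*, 0110*, 1000*, 1001*, 1010*, 1101*, 1110*, 1111*
[col 1] -000*, -001*, -101*, -110, 0-00*, 0-01*, 00-1, 000-*, 01-0, 010-*, 1-01*, 1-10, 10-0, 100-*, 11-1, 111-
[col 2] --01, -00-, 0-0-
Prime implicants: --01, -00-, -110, 0-0-, 00-1, 01-0, 1-10, 10-0, 11-1, 111-

-110, 00-1, 01-0, 1-10, 10-0, 11-1, 111-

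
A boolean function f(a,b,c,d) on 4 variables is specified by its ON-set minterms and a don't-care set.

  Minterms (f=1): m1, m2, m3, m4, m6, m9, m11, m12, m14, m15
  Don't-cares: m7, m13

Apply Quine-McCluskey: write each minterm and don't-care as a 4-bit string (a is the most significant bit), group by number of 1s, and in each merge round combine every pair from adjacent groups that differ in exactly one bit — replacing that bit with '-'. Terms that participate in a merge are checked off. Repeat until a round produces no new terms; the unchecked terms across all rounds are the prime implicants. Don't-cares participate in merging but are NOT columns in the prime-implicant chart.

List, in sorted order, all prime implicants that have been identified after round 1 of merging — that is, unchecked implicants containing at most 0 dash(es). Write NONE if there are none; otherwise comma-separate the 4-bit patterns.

NONE

Round 0: 0001✓ 0010✓ 0011✓ 0100✓ 0110✓ 0111✓ 1001✓ 1011✓ 1100✓ 1101✓ 1110✓ 1111✓
Round 1: -001✓ -011✓ -100✓ -110✓ -111✓ 0-10✓ 0-11✓ 00-1✓ 001-✓ 01-0✓ 011-✓ 1-01✓ 1-11✓ 10-1✓ 11-0✓ 11-1✓ 110-✓ 111-✓
Round 2: --11 -0-1 -1-0 -11- 0-1- 1--1 11--
PIs = {--11, -0-1, -1-0, -11-, 0-1-, 1--1, 11--}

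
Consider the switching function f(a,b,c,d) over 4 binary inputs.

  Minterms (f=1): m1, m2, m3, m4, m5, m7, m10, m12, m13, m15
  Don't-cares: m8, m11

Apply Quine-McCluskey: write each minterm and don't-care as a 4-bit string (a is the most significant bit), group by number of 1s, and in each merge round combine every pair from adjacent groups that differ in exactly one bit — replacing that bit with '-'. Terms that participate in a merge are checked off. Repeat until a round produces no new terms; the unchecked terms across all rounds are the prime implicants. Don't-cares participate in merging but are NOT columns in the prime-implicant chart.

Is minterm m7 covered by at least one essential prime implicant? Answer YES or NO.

Round 0: 0001✓ 0010✓ 0011✓ 0100✓ 0101✓ 0111✓ 1000✓ 1010✓ 1011✓ 1100✓ 1101✓ 1111✓
Round 1: -010✓ -011✓ -100✓ -101✓ -111✓ 0-01✓ 0-11✓ 00-1✓ 001-✓ 01-1✓ 010-✓ 1-00 1-11✓ 10-0 101-✓ 11-1✓ 110-✓
Round 2: --11 -01- -1-1 -10- 0--1
PIs = {--11, -01-, -1-1, -10-, 0--1, 1-00, 10-0}
Coverage chart:
  m1: 0--1 ←essential
  m2: -01- ←essential
  m3: --11,-01-,0--1
  m4: -10- ←essential
  m5: -1-1,-10-,0--1
  m7: --11,-1-1,0--1
  m10: -01-,10-0
  m12: -10-,1-00
  m13: -1-1,-10-
  m15: --11,-1-1
Essential: -01-, -10-, 0--1

YES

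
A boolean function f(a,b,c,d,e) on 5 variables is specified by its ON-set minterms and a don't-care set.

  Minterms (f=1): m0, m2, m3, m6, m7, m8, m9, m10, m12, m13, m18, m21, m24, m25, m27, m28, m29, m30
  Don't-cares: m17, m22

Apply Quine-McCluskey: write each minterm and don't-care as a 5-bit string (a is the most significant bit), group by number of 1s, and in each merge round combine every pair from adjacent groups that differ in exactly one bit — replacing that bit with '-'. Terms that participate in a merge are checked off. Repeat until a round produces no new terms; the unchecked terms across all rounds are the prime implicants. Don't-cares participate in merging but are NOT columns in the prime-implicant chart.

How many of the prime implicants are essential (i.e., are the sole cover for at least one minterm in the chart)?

6

[col 0] 00000*, 00010*, 00011*, 00110*, 00111*, 01000*, 01001*, 01010*, 01100*, 01101*, 10001*, 10010*, 10101*, 10110*, 11000*, 11001*, 11011*, 11100*, 11101*, 11110*
[col 1] -0010*, -0110*, -1000*, -1001*, -1100*, -1101*, 0-000*, 0-010*, 00-10*, 00-11*, 000-0*, 0001-*, 0011-*, 01-00*, 01-01*, 010-0*, 0100-*, 0110-*, 1-001*, 1-101*, 1-110, 10-01*, 10-10*, 11-00*, 11-01*, 110-1, 1100-*, 111-0, 1110-*
[col 2] -0-10, -1-00*, -1-01*, -100-*, -110-*, 0-0-0, 00-1-, 01-0-*, 1--01, 11-0-*
[col 3] -1-0-
Prime implicants: -0-10, -1-0-, 0-0-0, 00-1-, 1--01, 1-110, 110-1, 111-0
PI chart (minterm → PIs covering it):
  0 | 0-0-0  (sole → essential)
  2 | -0-10,0-0-0,00-1-
  3 | 00-1-  (sole → essential)
  6 | -0-10,00-1-
  7 | 00-1-  (sole → essential)
  8 | -1-0-,0-0-0
  9 | -1-0-  (sole → essential)
  10 | 0-0-0  (sole → essential)
  12 | -1-0-  (sole → essential)
  13 | -1-0-  (sole → essential)
  18 | -0-10  (sole → essential)
  21 | 1--01  (sole → essential)
  24 | -1-0-  (sole → essential)
  25 | -1-0-,1--01,110-1
  27 | 110-1  (sole → essential)
  28 | -1-0-,111-0
  29 | -1-0-,1--01
  30 | 1-110,111-0
Essential prime implicants: -0-10, -1-0-, 0-0-0, 00-1-, 1--01, 110-1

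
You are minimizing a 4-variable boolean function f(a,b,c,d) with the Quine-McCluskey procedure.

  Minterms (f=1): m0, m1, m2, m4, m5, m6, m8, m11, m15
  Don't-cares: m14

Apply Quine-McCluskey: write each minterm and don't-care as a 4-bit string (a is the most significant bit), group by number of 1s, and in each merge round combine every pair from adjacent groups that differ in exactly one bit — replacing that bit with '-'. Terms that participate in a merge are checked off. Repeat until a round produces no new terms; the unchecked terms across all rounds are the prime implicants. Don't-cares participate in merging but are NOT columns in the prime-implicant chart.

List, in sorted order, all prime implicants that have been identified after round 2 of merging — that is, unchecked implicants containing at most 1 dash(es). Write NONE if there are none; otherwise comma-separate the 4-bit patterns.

-000, -110, 1-11, 111-

size-2^0 implicants → 0000(✓)  0001(✓)  0010(✓)  0100(✓)  0101(✓)  0110(✓)  1000(✓)  1011(✓)  1110(✓)  1111(✓)
size-2^1 implicants → -000  -110  0-00(✓)  0-01(✓)  0-10(✓)  00-0(✓)  000-(✓)  01-0(✓)  010-(✓)  1-11  111-
size-2^2 implicants → 0--0  0-0-
Unchecked terms (primes): -000, -110, 0--0, 0-0-, 1-11, 111-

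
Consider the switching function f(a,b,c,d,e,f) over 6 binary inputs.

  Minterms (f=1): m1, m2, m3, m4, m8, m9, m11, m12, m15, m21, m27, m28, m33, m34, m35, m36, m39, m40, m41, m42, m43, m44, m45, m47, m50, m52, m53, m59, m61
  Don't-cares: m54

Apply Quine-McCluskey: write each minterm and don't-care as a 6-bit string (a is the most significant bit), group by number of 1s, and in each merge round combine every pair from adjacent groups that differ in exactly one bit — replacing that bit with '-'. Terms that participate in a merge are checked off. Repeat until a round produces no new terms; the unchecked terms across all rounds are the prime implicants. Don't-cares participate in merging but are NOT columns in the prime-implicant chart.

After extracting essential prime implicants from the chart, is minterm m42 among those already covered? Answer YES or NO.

[col 0] 000001*, 000010*, 000011*, 000100*, 001000*, 001001*, 001011*, 001100*, 001111*, 010101*, 011011*, 011100*, 100001*, 100010*, 100011*, 100100*, 100111*, 101000*, 101001*, 101010*, 101011*, 101100*, 101101*, 101111*, 110010*, 110100*, 110101*, 110110*, 111011*, 111101*
[col 1] -00001*, -00010*, -00011*, -00100*, -01000*, -01001*, -01011*, -01100*, -01111*, -10101, -11011*, 0-1011*, 0-1100, 00-001*, 00-011*, 00-100*, 0000-1*, 00001-*, 001-00*, 001-11*, 0010-1*, 00100-*, 1-0010, 1-0100, 1-1011*, 1-1101, 10-001*, 10-010*, 10-011*, 10-100*, 10-111*, 100-11*, 1000-1*, 10001-*, 101-00*, 101-01*, 101-11*, 1010-0*, 1010-1*, 10100-*, 10101-*, 1011-1*, 10110-*, 11-101, 110-10, 1101-0, 11010-
[col 2] --1011, -0-001*, -0-011*, -0-100, -000-1*, -0001-, -01-00, -01-11, -010-1*, -0100-, 00-0-1*, 10--11, 10-0-1*, 10-01-, 101--1, 101-0-, 1010--
[col 3] -0-0-1
Prime implicants: --1011, -0-0-1, -0-100, -0001-, -01-00, -01-11, -0100-, -10101, 0-1100, 1-0010, 1-0100, 1-1101, 10--11, 10-01-, 101--1, 101-0-, 1010--, 11-101, 110-10, 1101-0, 11010-
PI chart (minterm → PIs covering it):
  1 | -0-0-1  (sole → essential)
  2 | -0001-  (sole → essential)
  3 | -0-0-1,-0001-
  4 | -0-100  (sole → essential)
  8 | -01-00,-0100-
  9 | -0-0-1,-0100-
  11 | --1011,-0-0-1,-01-11
  12 | -0-100,-01-00,0-1100
  15 | -01-11  (sole → essential)
  21 | -10101  (sole → essential)
  27 | --1011  (sole → essential)
  28 | 0-1100  (sole → essential)
  33 | -0-0-1  (sole → essential)
  34 | -0001-,1-0010,10-01-
  35 | -0-0-1,-0001-,10--11,10-01-
  36 | -0-100,1-0100
  39 | 10--11  (sole → essential)
  40 | -01-00,-0100-,101-0-,1010--
  41 | -0-0-1,-0100-,101--1,101-0-,1010--
  42 | 10-01-,1010--
  43 | --1011,-0-0-1,-01-11,10--11,10-01-,101--1,1010--
  44 | -0-100,-01-00,101-0-
  45 | 1-1101,101--1,101-0-
  47 | -01-11,10--11,101--1
  50 | 1-0010,110-10
  52 | 1-0100,1101-0,11010-
  53 | -10101,11-101,11010-
  59 | --1011  (sole → essential)
  61 | 1-1101,11-101
Essential prime implicants: --1011, -0-0-1, -0-100, -0001-, -01-11, -10101, 0-1100, 10--11

NO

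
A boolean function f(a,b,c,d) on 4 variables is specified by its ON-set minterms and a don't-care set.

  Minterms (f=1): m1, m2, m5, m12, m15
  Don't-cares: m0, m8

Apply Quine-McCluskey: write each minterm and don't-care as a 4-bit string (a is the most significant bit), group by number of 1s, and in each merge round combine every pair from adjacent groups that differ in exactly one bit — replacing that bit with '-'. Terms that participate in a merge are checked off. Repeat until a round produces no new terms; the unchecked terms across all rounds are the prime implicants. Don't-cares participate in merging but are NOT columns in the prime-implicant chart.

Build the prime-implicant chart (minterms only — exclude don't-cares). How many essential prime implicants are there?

4

[col 0] 0000*, 0001*, 0010*, 0101*, 1000*, 1100*, 1111
[col 1] -000, 0-01, 00-0, 000-, 1-00
Prime implicants: -000, 0-01, 00-0, 000-, 1-00, 1111
PI chart (minterm → PIs covering it):
  1 | 0-01,000-
  2 | 00-0  (sole → essential)
  5 | 0-01  (sole → essential)
  12 | 1-00  (sole → essential)
  15 | 1111  (sole → essential)
Essential prime implicants: 0-01, 00-0, 1-00, 1111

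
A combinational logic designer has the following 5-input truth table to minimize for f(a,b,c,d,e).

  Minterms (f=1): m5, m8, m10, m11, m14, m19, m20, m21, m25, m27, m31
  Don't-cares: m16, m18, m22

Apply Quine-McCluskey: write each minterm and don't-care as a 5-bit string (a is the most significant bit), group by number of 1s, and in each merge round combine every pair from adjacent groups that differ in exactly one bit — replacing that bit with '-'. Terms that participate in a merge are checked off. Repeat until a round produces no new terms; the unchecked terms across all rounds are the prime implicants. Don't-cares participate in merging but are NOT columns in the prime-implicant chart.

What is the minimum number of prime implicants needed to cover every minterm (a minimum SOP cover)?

8

size-2^0 implicants → 00101(✓)  01000(✓)  01010(✓)  01011(✓)  01110(✓)  10000(✓)  10010(✓)  10011(✓)  10100(✓)  10101(✓)  10110(✓)  11001(✓)  11011(✓)  11111(✓)
size-2^1 implicants → -0101  -1011  01-10  010-0  0101-  1-011  10-00(✓)  10-10(✓)  100-0(✓)  1001-  101-0(✓)  1010-  11-11  110-1
size-2^2 implicants → 10--0
Unchecked terms (primes): -0101, -1011, 01-10, 010-0, 0101-, 1-011, 10--0, 1001-, 1010-, 11-11, 110-1
Minterm coverage:
  m5 ⊆ -0101 [E]
  m8 ⊆ 010-0 [E]
  m10 ⊆ 01-10,010-0,0101-
  m11 ⊆ -1011,0101-
  m14 ⊆ 01-10 [E]
  m19 ⊆ 1-011,1001-
  m20 ⊆ 10--0,1010-
  m21 ⊆ -0101,1010-
  m25 ⊆ 110-1 [E]
  m27 ⊆ -1011,1-011,11-11,110-1
  m31 ⊆ 11-11 [E]
E = {-0101, 01-10, 010-0, 11-11, 110-1}
Petrick residual → -1011, 1-011, 10--0
Cover = b'cd'e + bc'de + a'bde' + a'bc'e' + ac'de + ab'e' + abde + abc'e  |cover|=8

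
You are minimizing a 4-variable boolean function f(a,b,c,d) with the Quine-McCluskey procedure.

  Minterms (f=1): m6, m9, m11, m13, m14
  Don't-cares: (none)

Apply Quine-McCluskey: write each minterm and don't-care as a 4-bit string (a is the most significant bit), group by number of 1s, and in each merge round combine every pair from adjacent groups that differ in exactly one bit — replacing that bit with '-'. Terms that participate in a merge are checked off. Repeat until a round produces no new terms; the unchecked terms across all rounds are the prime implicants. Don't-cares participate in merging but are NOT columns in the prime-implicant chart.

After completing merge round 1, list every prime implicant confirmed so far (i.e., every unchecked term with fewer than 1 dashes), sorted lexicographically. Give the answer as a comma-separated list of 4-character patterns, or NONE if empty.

size-2^0 implicants → 0110(✓)  1001(✓)  1011(✓)  1101(✓)  1110(✓)
size-2^1 implicants → -110  1-01  10-1
Unchecked terms (primes): -110, 1-01, 10-1

NONE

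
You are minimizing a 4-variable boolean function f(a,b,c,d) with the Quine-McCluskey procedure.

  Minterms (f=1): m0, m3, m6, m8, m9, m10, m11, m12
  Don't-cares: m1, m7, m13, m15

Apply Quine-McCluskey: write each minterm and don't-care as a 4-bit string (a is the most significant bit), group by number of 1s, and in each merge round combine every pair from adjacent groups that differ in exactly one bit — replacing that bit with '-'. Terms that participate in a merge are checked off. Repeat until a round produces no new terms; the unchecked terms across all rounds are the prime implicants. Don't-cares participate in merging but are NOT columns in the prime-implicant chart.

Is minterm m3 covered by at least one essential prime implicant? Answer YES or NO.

Round 0: 0000✓ 0001✓ 0011✓ 0110✓ 0111✓ 1000✓ 1001✓ 1010✓ 1011✓ 1100✓ 1101✓ 1111✓
Round 1: -000✓ -001✓ -011✓ -111✓ 0-11✓ 00-1✓ 000-✓ 011- 1-00✓ 1-01✓ 1-11✓ 10-0✓ 10-1✓ 100-✓ 101-✓ 11-1✓ 110-✓
Round 2: --11 -0-1 -00- 1--1 1-0- 10--
PIs = {--11, -0-1, -00-, 011-, 1--1, 1-0-, 10--}
Coverage chart:
  m0: -00- ←essential
  m3: --11,-0-1
  m6: 011- ←essential
  m8: -00-,1-0-,10--
  m9: -0-1,-00-,1--1,1-0-,10--
  m10: 10-- ←essential
  m11: --11,-0-1,1--1,10--
  m12: 1-0- ←essential
Essential: -00-, 011-, 1-0-, 10--

NO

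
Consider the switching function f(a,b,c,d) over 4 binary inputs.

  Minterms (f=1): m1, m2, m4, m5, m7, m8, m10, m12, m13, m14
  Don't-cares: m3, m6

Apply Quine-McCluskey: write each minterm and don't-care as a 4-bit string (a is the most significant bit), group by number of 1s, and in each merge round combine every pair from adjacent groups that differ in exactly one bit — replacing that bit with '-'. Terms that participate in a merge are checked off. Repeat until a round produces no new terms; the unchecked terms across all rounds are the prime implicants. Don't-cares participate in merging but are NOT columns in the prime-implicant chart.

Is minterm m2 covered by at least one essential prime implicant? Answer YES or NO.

NO

[col 0] 0001*, 0010*, 0011*, 0100*, 0101*, 0110*, 0111*, 1000*, 1010*, 1100*, 1101*, 1110*
[col 1] -010*, -100*, -101*, -110*, 0-01*, 0-10*, 0-11*, 00-1*, 001-*, 01-0*, 01-1*, 010-*, 011-*, 1-00*, 1-10*, 10-0*, 11-0*, 110-*
[col 2] --10, -1-0, -10-, 0--1, 0-1-, 01--, 1--0
Prime implicants: --10, -1-0, -10-, 0--1, 0-1-, 01--, 1--0
PI chart (minterm → PIs covering it):
  1 | 0--1  (sole → essential)
  2 | --10,0-1-
  4 | -1-0,-10-,01--
  5 | -10-,0--1,01--
  7 | 0--1,0-1-,01--
  8 | 1--0  (sole → essential)
  10 | --10,1--0
  12 | -1-0,-10-,1--0
  13 | -10-  (sole → essential)
  14 | --10,-1-0,1--0
Essential prime implicants: -10-, 0--1, 1--0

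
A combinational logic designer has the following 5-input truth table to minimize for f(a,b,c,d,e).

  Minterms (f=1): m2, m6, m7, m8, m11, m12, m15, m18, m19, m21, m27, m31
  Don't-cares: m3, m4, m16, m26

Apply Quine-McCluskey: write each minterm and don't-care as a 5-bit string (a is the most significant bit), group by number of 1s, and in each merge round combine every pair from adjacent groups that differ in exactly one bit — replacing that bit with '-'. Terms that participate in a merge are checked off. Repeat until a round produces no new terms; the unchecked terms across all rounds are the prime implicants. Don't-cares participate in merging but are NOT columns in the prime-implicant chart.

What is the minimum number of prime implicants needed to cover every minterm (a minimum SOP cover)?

size-2^0 implicants → 00010(✓)  00011(✓)  00100(✓)  00110(✓)  00111(✓)  01000(✓)  01011(✓)  01100(✓)  01111(✓)  10000(✓)  10010(✓)  10011(✓)  10101  11010(✓)  11011(✓)  11111(✓)
size-2^1 implicants → -0010(✓)  -0011(✓)  -1011(✓)  -1111(✓)  0-011(✓)  0-100  0-111(✓)  00-10(✓)  00-11(✓)  0001-(✓)  001-0  0011-(✓)  01-00  01-11(✓)  1-010(✓)  1-011(✓)  100-0  1001-(✓)  11-11(✓)  1101-(✓)
size-2^2 implicants → --011  -001-  -1-11  0--11  00-1-  1-01-
Unchecked terms (primes): --011, -001-, -1-11, 0--11, 0-100, 00-1-, 001-0, 01-00, 1-01-, 100-0, 10101
Minterm coverage:
  m2 ⊆ -001-,00-1-
  m6 ⊆ 00-1-,001-0
  m7 ⊆ 0--11,00-1-
  m8 ⊆ 01-00 [E]
  m11 ⊆ --011,-1-11,0--11
  m12 ⊆ 0-100,01-00
  m15 ⊆ -1-11,0--11
  m18 ⊆ -001-,1-01-,100-0
  m19 ⊆ --011,-001-,1-01-
  m21 ⊆ 10101 [E]
  m27 ⊆ --011,-1-11,1-01-
  m31 ⊆ -1-11 [E]
E = {-1-11, 01-00, 10101}
Petrick residual → -001-, 00-1-
Cover = b'c'd + bde + a'b'd + a'bd'e' + ab'cd'e  |cover|=5

5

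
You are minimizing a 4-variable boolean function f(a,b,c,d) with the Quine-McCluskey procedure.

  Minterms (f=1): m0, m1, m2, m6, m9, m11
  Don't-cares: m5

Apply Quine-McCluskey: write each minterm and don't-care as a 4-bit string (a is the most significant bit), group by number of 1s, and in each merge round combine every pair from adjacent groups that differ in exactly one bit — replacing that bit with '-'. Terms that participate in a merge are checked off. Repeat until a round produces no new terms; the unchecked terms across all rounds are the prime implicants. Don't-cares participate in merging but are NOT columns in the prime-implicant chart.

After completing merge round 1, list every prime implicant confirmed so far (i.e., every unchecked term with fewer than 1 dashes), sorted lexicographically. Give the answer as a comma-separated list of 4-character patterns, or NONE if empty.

NONE

size-2^0 implicants → 0000(✓)  0001(✓)  0010(✓)  0101(✓)  0110(✓)  1001(✓)  1011(✓)
size-2^1 implicants → -001  0-01  0-10  00-0  000-  10-1
Unchecked terms (primes): -001, 0-01, 0-10, 00-0, 000-, 10-1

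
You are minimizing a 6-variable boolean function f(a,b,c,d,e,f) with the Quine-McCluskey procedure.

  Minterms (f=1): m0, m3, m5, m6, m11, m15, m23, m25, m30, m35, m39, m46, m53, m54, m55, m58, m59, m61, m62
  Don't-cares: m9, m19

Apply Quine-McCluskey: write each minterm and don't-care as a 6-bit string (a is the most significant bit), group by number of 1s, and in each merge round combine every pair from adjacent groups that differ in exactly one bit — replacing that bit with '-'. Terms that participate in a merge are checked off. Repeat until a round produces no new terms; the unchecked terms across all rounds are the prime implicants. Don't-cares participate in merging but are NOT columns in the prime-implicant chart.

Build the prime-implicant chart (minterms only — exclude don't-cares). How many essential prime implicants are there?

9

[col 0] 000000, 000011*, 000101, 000110, 001001*, 001011*, 001111*, 010011*, 010111*, 011001*, 011110*, 100011*, 100111*, 101110*, 110101*, 110110*, 110111*, 111010*, 111011*, 111101*, 111110*
[col 1] -00011, -10111, -11110, 0-0011, 0-1001, 00-011, 001-11, 0010-1, 010-11, 1-0111, 1-1110, 100-11, 11-101, 11-110, 1101-1, 11011-, 111-10, 11101-
Prime implicants: -00011, -10111, -11110, 0-0011, 0-1001, 00-011, 000000, 000101, 000110, 001-11, 0010-1, 010-11, 1-0111, 1-1110, 100-11, 11-101, 11-110, 1101-1, 11011-, 111-10, 11101-
PI chart (minterm → PIs covering it):
  0 | 000000  (sole → essential)
  3 | -00011,0-0011,00-011
  5 | 000101  (sole → essential)
  6 | 000110  (sole → essential)
  11 | 00-011,001-11,0010-1
  15 | 001-11  (sole → essential)
  23 | -10111,010-11
  25 | 0-1001  (sole → essential)
  30 | -11110  (sole → essential)
  35 | -00011,100-11
  39 | 1-0111,100-11
  46 | 1-1110  (sole → essential)
  53 | 11-101,1101-1
  54 | 11-110,11011-
  55 | -10111,1-0111,1101-1,11011-
  58 | 111-10,11101-
  59 | 11101-  (sole → essential)
  61 | 11-101  (sole → essential)
  62 | -11110,1-1110,11-110,111-10
Essential prime implicants: -11110, 0-1001, 000000, 000101, 000110, 001-11, 1-1110, 11-101, 11101-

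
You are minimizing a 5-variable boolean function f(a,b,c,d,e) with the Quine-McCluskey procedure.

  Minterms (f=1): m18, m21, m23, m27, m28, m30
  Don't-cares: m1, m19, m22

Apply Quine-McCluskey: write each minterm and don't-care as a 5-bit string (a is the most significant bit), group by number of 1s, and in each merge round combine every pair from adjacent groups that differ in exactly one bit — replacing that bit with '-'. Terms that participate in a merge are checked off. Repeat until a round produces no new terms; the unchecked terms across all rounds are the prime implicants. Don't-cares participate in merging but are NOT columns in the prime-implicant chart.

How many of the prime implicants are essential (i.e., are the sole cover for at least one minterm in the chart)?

4

[col 0] 00001, 10010*, 10011*, 10101*, 10110*, 10111*, 11011*, 11100*, 11110*
[col 1] 1-011, 1-110, 10-10*, 10-11*, 1001-*, 101-1, 1011-*, 111-0
[col 2] 10-1-
Prime implicants: 00001, 1-011, 1-110, 10-1-, 101-1, 111-0
PI chart (minterm → PIs covering it):
  18 | 10-1-  (sole → essential)
  21 | 101-1  (sole → essential)
  23 | 10-1-,101-1
  27 | 1-011  (sole → essential)
  28 | 111-0  (sole → essential)
  30 | 1-110,111-0
Essential prime implicants: 1-011, 10-1-, 101-1, 111-0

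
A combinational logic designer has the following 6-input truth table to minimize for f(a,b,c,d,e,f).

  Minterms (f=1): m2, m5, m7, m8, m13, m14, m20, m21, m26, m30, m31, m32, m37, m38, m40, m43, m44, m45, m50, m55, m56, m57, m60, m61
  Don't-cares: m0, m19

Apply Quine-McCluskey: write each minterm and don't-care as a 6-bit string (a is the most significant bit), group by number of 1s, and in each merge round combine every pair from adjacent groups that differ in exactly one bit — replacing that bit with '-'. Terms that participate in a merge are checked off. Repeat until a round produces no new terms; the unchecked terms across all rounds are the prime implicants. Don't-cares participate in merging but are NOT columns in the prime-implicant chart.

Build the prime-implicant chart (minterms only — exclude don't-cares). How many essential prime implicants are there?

13

size-2^0 implicants → 000000(✓)  000010(✓)  000101(✓)  000111(✓)  001000(✓)  001101(✓)  001110(✓)  010011  010100(✓)  010101(✓)  011010(✓)  011110(✓)  011111(✓)  100000(✓)  100101(✓)  100110  101000(✓)  101011  101100(✓)  101101(✓)  110010  110111  111000(✓)  111001(✓)  111100(✓)  111101(✓)
size-2^1 implicants → -00000(✓)  -00101(✓)  -01000(✓)  -01101(✓)  0-0101  0-1110  00-000(✓)  00-101(✓)  0000-0  0001-1  01010-  011-10  01111-  1-1000(✓)  1-1100(✓)  1-1101(✓)  10-000(✓)  10-101(✓)  101-00(✓)  10110-(✓)  111-00(✓)  111-01(✓)  11100-(✓)  11110-(✓)
size-2^2 implicants → -0-000  -0-101  1-1-00  1-110-  111-0-
Unchecked terms (primes): -0-000, -0-101, 0-0101, 0-1110, 0000-0, 0001-1, 010011, 01010-, 011-10, 01111-, 1-1-00, 1-110-, 100110, 101011, 110010, 110111, 111-0-
Minterm coverage:
  m2 ⊆ 0000-0 [E]
  m5 ⊆ -0-101,0-0101,0001-1
  m7 ⊆ 0001-1 [E]
  m8 ⊆ -0-000 [E]
  m13 ⊆ -0-101 [E]
  m14 ⊆ 0-1110 [E]
  m20 ⊆ 01010- [E]
  m21 ⊆ 0-0101,01010-
  m26 ⊆ 011-10 [E]
  m30 ⊆ 0-1110,011-10,01111-
  m31 ⊆ 01111- [E]
  m32 ⊆ -0-000 [E]
  m37 ⊆ -0-101 [E]
  m38 ⊆ 100110 [E]
  m40 ⊆ -0-000,1-1-00
  m43 ⊆ 101011 [E]
  m44 ⊆ 1-1-00,1-110-
  m45 ⊆ -0-101,1-110-
  m50 ⊆ 110010 [E]
  m55 ⊆ 110111 [E]
  m56 ⊆ 1-1-00,111-0-
  m57 ⊆ 111-0- [E]
  m60 ⊆ 1-1-00,1-110-,111-0-
  m61 ⊆ 1-110-,111-0-
E = {-0-000, -0-101, 0-1110, 0000-0, 0001-1, 01010-, 011-10, 01111-, 100110, 101011, 110010, 110111, 111-0-}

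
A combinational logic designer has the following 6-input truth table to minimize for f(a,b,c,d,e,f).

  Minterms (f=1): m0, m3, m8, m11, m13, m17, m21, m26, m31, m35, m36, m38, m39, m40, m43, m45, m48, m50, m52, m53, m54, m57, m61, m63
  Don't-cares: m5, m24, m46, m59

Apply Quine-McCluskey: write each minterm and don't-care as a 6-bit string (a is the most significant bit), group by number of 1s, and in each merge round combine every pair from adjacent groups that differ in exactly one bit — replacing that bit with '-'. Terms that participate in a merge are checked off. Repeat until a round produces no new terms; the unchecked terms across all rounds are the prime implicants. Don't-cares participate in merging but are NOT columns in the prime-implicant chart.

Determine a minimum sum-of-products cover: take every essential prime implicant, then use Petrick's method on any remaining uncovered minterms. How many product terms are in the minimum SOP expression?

12

size-2^0 implicants → 000000(✓)  000011(✓)  000101(✓)  001000(✓)  001011(✓)  001101(✓)  010001(✓)  010101(✓)  011000(✓)  011010(✓)  011111(✓)  100011(✓)  100100(✓)  100110(✓)  100111(✓)  101000(✓)  101011(✓)  101101(✓)  101110(✓)  110000(✓)  110010(✓)  110100(✓)  110101(✓)  110110(✓)  111001(✓)  111011(✓)  111101(✓)  111111(✓)
size-2^1 implicants → -00011(✓)  -01000  -01011(✓)  -01101  -10101  -11111  0-0101  0-1000  00-000  00-011(✓)  00-101  010-01  0110-0  1-0100(✓)  1-0110(✓)  1-1011  1-1101  10-011(✓)  10-110  100-11  1001-0(✓)  10011-  11-101  110-00(✓)  110-10(✓)  1100-0(✓)  1101-0(✓)  11010-  111-01(✓)  111-11(✓)  1110-1(✓)  1111-1(✓)
size-2^2 implicants → -0-011  1-01-0  110--0  111--1
Unchecked terms (primes): -0-011, -01000, -01101, -10101, -11111, 0-0101, 0-1000, 00-000, 00-101, 010-01, 0110-0, 1-01-0, 1-1011, 1-1101, 10-110, 100-11, 10011-, 11-101, 110--0, 11010-, 111--1
Minterm coverage:
  m0 ⊆ 00-000 [E]
  m3 ⊆ -0-011 [E]
  m8 ⊆ -01000,0-1000,00-000
  m11 ⊆ -0-011 [E]
  m13 ⊆ -01101,00-101
  m17 ⊆ 010-01 [E]
  m21 ⊆ -10101,0-0101,010-01
  m26 ⊆ 0110-0 [E]
  m31 ⊆ -11111 [E]
  m35 ⊆ -0-011,100-11
  m36 ⊆ 1-01-0 [E]
  m38 ⊆ 1-01-0,10-110,10011-
  m39 ⊆ 100-11,10011-
  m40 ⊆ -01000 [E]
  m43 ⊆ -0-011,1-1011
  m45 ⊆ -01101,1-1101
  m48 ⊆ 110--0 [E]
  m50 ⊆ 110--0 [E]
  m52 ⊆ 1-01-0,110--0,11010-
  m53 ⊆ -10101,11-101,11010-
  m54 ⊆ 1-01-0,110--0
  m57 ⊆ 111--1 [E]
  m61 ⊆ 1-1101,11-101,111--1
  m63 ⊆ -11111,111--1
E = {-0-011, -01000, -11111, 00-000, 010-01, 0110-0, 1-01-0, 110--0, 111--1}
Petrick residual → -01101, -10101, 100-11
Cover = b'd'ef + b'cd'e'f' + b'cde'f + bc'de'f + bcdef + a'b'd'e'f' + a'bc'e'f + a'bcd'f' + ac'df' + ab'c'ef + abc'f' + abcf  |cover|=12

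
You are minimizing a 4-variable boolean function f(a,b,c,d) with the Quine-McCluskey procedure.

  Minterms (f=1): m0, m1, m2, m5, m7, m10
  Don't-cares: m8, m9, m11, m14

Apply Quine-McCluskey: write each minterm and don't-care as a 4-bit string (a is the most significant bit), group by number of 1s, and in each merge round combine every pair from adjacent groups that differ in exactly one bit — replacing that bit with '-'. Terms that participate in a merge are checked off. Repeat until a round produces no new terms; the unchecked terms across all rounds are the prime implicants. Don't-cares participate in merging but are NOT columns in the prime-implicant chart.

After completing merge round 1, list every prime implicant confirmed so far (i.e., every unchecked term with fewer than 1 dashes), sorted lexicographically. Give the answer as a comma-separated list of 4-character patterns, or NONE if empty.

[col 0] 0000*, 0001*, 0010*, 0101*, 0111*, 1000*, 1001*, 1010*, 1011*, 1110*
[col 1] -000*, -001*, -010*, 0-01, 00-0*, 000-*, 01-1, 1-10, 10-0*, 10-1*, 100-*, 101-*
[col 2] -0-0, -00-, 10--
Prime implicants: -0-0, -00-, 0-01, 01-1, 1-10, 10--

NONE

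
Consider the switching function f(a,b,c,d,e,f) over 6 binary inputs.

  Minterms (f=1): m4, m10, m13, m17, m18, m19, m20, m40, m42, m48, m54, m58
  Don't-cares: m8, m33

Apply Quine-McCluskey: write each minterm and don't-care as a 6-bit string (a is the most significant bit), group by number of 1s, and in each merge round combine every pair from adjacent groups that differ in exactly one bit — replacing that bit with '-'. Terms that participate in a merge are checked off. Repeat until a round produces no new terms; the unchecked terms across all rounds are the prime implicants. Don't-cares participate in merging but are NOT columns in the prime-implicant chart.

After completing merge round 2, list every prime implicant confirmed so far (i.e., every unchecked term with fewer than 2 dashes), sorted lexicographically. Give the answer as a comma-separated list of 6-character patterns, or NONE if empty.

size-2^0 implicants → 000100(✓)  001000(✓)  001010(✓)  001101  010001(✓)  010010(✓)  010011(✓)  010100(✓)  100001  101000(✓)  101010(✓)  110000  110110  111010(✓)
size-2^1 implicants → -01000(✓)  -01010(✓)  0-0100  0010-0(✓)  0100-1  01001-  1-1010  1010-0(✓)
size-2^2 implicants → -010-0
Unchecked terms (primes): -010-0, 0-0100, 001101, 0100-1, 01001-, 1-1010, 100001, 110000, 110110

0-0100, 001101, 0100-1, 01001-, 1-1010, 100001, 110000, 110110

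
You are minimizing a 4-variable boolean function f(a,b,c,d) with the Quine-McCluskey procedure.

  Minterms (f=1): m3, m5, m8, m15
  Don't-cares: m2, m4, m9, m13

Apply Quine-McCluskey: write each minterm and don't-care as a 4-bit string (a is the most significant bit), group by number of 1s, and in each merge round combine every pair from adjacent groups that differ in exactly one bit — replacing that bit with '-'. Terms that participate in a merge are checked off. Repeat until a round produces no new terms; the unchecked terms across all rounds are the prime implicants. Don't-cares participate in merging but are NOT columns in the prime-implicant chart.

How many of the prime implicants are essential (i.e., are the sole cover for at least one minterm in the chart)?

3

Round 0: 0010✓ 0011✓ 0100✓ 0101✓ 1000✓ 1001✓ 1101✓ 1111✓
Round 1: -101 001- 010- 1-01 100- 11-1
PIs = {-101, 001-, 010-, 1-01, 100-, 11-1}
Coverage chart:
  m3: 001- ←essential
  m5: -101,010-
  m8: 100- ←essential
  m15: 11-1 ←essential
Essential: 001-, 100-, 11-1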